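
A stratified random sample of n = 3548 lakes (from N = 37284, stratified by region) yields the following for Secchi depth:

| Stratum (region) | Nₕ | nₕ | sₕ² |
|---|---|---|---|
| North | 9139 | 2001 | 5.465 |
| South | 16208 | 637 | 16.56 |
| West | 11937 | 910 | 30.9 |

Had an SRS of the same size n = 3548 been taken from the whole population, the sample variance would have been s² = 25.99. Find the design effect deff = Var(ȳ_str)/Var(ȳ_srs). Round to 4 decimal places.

1.2165

Var(ȳ_str) = Σ Wₕ²(1−fₕ)sₕ²/nₕ with Wₕ = Nₕ/37284:
  North: (9139/37284)²·(1−2001/9139)·5.465/2001 = 1.2816614 × 10^-4
  South: (16208/37284)²·(1−637/16208)·16.56/637 = 0.0047197809
  West: (11937/37284)²·(1−910/11937)·30.9/910 = 0.0032153234
  → Var(ȳ_str) = 0.0080632704.
Var(ȳ_srs) = (1 − 3548/37284)·25.99/3548 = 0.0066281718.
deff = 0.0080632704 / 0.0066281718 = 1.2165.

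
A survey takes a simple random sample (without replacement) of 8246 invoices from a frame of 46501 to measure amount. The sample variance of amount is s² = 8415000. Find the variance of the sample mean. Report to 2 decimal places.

Under SRS without replacement, Var(ȳ) = (1 − f)·s²/n with f = n/N = 8246/46501 = 0.17732952.
Var(ȳ) = (1 − 0.17732952)·8415000/8246 = 0.82267048·1020.4948 = 839.53094.

839.53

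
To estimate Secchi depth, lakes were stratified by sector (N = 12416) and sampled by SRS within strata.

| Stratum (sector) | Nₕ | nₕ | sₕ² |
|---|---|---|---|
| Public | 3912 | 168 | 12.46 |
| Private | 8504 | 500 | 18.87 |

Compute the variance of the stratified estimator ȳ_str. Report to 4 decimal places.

0.0237

Var(ȳ_str) = Σₕ Wₕ²(1 − fₕ)sₕ²/nₕ with Wₕ = Nₕ/N, N = 12416.
Public: Wₕ = 0.31507732; term = 0.31507732²·(1 − 0.04294479)·12.46/168 = 0.0070466068.
Private: Wₕ = 0.68492268; term = 0.68492268²·(1 − 0.05879586)·18.87/500 = 0.0166636.
Sum = 0.023710207.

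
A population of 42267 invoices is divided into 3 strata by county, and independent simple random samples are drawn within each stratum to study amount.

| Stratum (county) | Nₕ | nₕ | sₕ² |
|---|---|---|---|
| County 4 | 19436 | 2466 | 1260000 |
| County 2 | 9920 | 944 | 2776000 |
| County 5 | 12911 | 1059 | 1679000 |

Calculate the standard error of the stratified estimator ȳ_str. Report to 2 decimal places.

Var(ȳ_str) = Σₕ Wₕ²(1 − fₕ)sₕ²/nₕ with Wₕ = Nₕ/N, N = 42267.
County 4: Wₕ = 0.45983864; term = 0.45983864²·(1 − 0.12687796)·1260000/2466 = 94.332937.
County 2: Wₕ = 0.23469846; term = 0.23469846²·(1 − 0.09516129)·2776000/944 = 146.56799.
County 5: Wₕ = 0.30546289; term = 0.30546289²·(1 − 0.08202308)·1679000/1059 = 135.80114.
Sum = 376.70207.
SE = √(376.70207) = 19.41.

19.41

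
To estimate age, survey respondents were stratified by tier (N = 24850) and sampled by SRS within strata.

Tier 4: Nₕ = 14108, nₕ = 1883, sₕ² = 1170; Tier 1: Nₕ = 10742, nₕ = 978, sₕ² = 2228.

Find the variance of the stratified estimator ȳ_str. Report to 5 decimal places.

Var(ȳ_str) = Σₕ Wₕ²(1 − fₕ)sₕ²/nₕ with Wₕ = Nₕ/N, N = 24850.
Tier 4: Wₕ = 0.56772636; term = 0.56772636²·(1 − 0.13347037)·1170/1883 = 0.17353899.
Tier 1: Wₕ = 0.43227364; term = 0.43227364²·(1 − 0.09104450)·2228/978 = 0.38693362.
Sum = 0.56047261.

0.56047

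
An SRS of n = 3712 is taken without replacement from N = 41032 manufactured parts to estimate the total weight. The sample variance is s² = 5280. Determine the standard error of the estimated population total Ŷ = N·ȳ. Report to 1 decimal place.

46670.8

Var(Ŷ) = N²·Var(ȳ) = N²·(1 − n/N)·s²/n.
f = 3712/41032 = 0.09046598; Var(ȳ) = 0.90953402·5280/3712 = 1.2937337.
Var(Ŷ) = 41032² · 1.2937337 = 2.1781624 × 10^9.
SE(Ŷ) = √(2.1781624 × 10^9) = 46670.8.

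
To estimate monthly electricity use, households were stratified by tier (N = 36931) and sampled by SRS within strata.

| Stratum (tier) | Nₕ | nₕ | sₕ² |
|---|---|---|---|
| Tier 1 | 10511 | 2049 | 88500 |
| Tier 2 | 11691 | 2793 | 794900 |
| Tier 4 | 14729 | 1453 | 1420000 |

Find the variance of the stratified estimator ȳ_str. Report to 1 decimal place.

Var(ȳ_str) = Σₕ Wₕ²(1 − fₕ)sₕ²/nₕ with Wₕ = Nₕ/N, N = 36931.
Tier 1: Wₕ = 0.28461184; term = 0.28461184²·(1 − 0.19493864)·88500/2049 = 2.8166717.
Tier 2: Wₕ = 0.31656332; term = 0.31656332²·(1 − 0.23890172)·794900/2793 = 21.707184.
Tier 4: Wₕ = 0.39882484; term = 0.39882484²·(1 − 0.09864892)·1420000/1453 = 140.11386.
Sum = 164.63772.

164.6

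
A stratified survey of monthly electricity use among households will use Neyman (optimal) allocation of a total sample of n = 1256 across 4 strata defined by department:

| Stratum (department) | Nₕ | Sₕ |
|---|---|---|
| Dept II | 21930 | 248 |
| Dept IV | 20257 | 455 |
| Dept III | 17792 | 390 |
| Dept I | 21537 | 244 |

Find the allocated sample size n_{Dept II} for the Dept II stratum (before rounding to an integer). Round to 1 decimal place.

254.4

Neyman allocation: nₕ = n·NₕSₕ / Σⱼ NⱼSⱼ.
Σ NⱼSⱼ = 21930·248 + 20257·455 + 17792·390 + 21537·244 = 2.6849483 × 10^7.
n_{Dept II} = 1256·21930·248 / (2.6849483 × 10^7) = 254.4.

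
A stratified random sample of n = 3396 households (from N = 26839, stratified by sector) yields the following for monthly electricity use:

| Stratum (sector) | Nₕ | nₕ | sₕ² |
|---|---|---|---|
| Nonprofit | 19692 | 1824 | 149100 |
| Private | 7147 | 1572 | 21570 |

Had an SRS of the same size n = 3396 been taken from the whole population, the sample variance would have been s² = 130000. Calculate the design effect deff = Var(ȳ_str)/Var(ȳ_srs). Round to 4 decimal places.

1.2169

Var(ȳ_str) = Σ Wₕ²(1−fₕ)sₕ²/nₕ with Wₕ = Nₕ/26839:
  Nonprofit: (19692/26839)²·(1−1824/19692)·149100/1824 = 39.928769
  Private: (7147/26839)²·(1−1572/7147)·21570/1572 = 0.75898571
  → Var(ȳ_str) = 40.687755.
Var(ȳ_srs) = (1 − 3396/26839)·130000/3396 = 33.436632.
deff = 40.687755 / 33.436632 = 1.2169.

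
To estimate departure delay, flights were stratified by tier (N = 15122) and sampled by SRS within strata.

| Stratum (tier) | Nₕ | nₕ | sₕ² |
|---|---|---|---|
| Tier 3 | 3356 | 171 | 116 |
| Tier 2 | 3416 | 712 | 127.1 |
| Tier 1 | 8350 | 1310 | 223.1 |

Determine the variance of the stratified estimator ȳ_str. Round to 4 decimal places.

0.0827

Var(ȳ_str) = Σₕ Wₕ²(1 − fₕ)sₕ²/nₕ with Wₕ = Nₕ/N, N = 15122.
Tier 3: Wₕ = 0.22192832; term = 0.22192832²·(1 − 0.05095352)·116/171 = 0.031708434.
Tier 2: Wₕ = 0.22589605; term = 0.22589605²·(1 − 0.20843091)·127.1/712 = 0.0072106039.
Tier 1: Wₕ = 0.55217564; term = 0.55217564²·(1 − 0.15688623)·223.1/1310 = 0.043779313.
Sum = 0.082698351.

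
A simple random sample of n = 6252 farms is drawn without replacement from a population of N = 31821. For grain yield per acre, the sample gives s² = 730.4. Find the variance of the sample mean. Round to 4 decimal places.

Under SRS without replacement, Var(ȳ) = (1 − f)·s²/n with f = n/N = 6252/31821 = 0.19647403.
Var(ȳ) = (1 − 0.19647403)·730.4/6252 = 0.80352597·0.11682662 = 0.09387322.

0.0939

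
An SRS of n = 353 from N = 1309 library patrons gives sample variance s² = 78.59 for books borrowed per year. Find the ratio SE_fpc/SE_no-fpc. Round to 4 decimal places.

f = n/N = 353/1309 = 0.26967150.
SE_no-fpc = √(s²/n) = 0.47184167; SE_fpc = √((1−f)s²/n) = 0.40323239.
Ratio = √(1−f) = 0.85459259.

0.8546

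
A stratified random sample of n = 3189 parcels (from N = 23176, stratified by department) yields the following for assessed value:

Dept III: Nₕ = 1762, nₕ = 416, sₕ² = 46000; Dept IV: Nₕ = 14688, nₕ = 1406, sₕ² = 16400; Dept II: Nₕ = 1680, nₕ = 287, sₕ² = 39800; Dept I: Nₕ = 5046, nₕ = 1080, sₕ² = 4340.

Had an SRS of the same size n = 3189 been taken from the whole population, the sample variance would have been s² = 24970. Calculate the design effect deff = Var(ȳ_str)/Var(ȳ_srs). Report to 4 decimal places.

0.8113

Var(ȳ_str) = Σ Wₕ²(1−fₕ)sₕ²/nₕ with Wₕ = Nₕ/23176:
  Dept III: (1762/23176)²·(1−416/1762)·46000/416 = 0.48824578
  Dept IV: (14688/23176)²·(1−1406/14688)·16400/1406 = 4.2365048
  Dept II: (1680/23176)²·(1−287/1680)·39800/287 = 0.60420541
  Dept I: (5046/23176)²·(1−1080/5046)·4340/1080 = 0.14972315
  → Var(ȳ_str) = 5.4786791.
Var(ȳ_srs) = (1 − 3189/23176)·24970/3189 = 6.7526331.
deff = 5.4786791 / 6.7526331 = 0.8113.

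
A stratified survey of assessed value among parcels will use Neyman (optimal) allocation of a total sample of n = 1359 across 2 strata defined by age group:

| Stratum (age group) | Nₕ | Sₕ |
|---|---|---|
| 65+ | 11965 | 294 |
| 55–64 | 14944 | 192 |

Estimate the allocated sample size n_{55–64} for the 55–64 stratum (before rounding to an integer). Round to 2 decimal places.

610.51

Neyman allocation: nₕ = n·NₕSₕ / Σⱼ NⱼSⱼ.
Σ NⱼSⱼ = 11965·294 + 14944·192 = 6.386958 × 10^6.
n_{55–64} = 1359·14944·192 / (6.386958 × 10^6) = 610.51.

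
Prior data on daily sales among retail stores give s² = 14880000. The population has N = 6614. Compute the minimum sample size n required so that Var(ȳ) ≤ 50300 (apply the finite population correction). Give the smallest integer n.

284

Without fpc, n₀ = s²/D = 14880000/50300 = 295.8250.
With fpc, (1 − n/N)·s²/n ≤ D requires n ≥ n₀/(1 + n₀/N) = 295.8250/(1 + 295.8250/6614) = 283.1601.
Rounding up, n = 284.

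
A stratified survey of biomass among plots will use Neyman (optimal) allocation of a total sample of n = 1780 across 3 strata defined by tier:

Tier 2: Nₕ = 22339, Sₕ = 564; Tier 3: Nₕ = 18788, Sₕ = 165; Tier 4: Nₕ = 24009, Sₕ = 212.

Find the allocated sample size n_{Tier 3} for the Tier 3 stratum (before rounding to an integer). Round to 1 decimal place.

Neyman allocation: nₕ = n·NₕSₕ / Σⱼ NⱼSⱼ.
Σ NⱼSⱼ = 22339·564 + 18788·165 + 24009·212 = 2.0789124 × 10^7.
n_{Tier 3} = 1780·18788·165 / (2.0789124 × 10^7) = 265.4.

265.4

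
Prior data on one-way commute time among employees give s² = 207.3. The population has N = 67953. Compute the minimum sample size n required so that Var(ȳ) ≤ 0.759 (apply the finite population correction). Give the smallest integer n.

Without fpc, n₀ = s²/D = 207.3/0.759 = 273.1225.
With fpc, (1 − n/N)·s²/n ≤ D requires n ≥ n₀/(1 + n₀/N) = 273.1225/(1 + 273.1225/67953) = 272.0291.
Rounding up, n = 273.

273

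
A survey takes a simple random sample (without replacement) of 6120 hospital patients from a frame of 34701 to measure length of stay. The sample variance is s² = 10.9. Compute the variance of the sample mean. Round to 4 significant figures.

Under SRS without replacement, Var(ȳ) = (1 − f)·s²/n with f = n/N = 6120/34701 = 0.17636379.
Var(ȳ) = (1 − 0.17636379)·10.9/6120 = 0.82363621·0.0017810458 = 0.0014669338.

0.001467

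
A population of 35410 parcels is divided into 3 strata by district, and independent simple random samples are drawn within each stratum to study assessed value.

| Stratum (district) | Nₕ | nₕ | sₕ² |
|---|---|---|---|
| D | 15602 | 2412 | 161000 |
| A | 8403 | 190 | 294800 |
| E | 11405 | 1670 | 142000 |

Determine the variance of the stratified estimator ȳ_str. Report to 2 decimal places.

103.88

Var(ȳ_str) = Σₕ Wₕ²(1 − fₕ)sₕ²/nₕ with Wₕ = Nₕ/N, N = 35410.
D: Wₕ = 0.44061000; term = 0.44061000²·(1 − 0.15459556)·161000/2412 = 10.955237.
A: Wₕ = 0.23730585; term = 0.23730585²·(1 − 0.02261097)·294800/190 = 85.400067.
E: Wₕ = 0.32208416; term = 0.32208416²·(1 − 0.14642701)·142000/1670 = 7.5292422.
Sum = 103.88455.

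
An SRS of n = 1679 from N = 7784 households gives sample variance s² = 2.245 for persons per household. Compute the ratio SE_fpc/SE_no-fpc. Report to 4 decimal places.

f = n/N = 1679/7784 = 0.21569887.
SE_no-fpc = √(s²/n) = 0.036566452; SE_fpc = √((1−f)s²/n) = 0.032383534.
Ratio = √(1−f) = 0.88560777.

0.8856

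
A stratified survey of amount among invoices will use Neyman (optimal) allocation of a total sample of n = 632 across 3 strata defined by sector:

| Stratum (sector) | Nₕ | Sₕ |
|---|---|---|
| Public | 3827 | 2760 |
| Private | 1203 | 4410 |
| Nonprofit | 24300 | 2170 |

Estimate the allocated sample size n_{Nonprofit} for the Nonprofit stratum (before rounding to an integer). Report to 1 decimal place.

485.8

Neyman allocation: nₕ = n·NₕSₕ / Σⱼ NⱼSⱼ.
Σ NⱼSⱼ = 3827·2760 + 1203·4410 + 24300·2170 = 6.859875 × 10^7.
n_{Nonprofit} = 632·24300·2170 / (6.859875 × 10^7) = 485.8.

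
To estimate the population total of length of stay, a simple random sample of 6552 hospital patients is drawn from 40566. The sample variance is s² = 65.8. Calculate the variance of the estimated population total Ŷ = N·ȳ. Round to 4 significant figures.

1.386 × 10^7

Var(Ŷ) = N²·Var(ȳ) = N²·(1 − n/N)·s²/n.
f = 6552/40566 = 0.16151457; Var(ȳ) = 0.83848543·65.8/6552 = 0.008420687.
Var(Ŷ) = 40566² · 0.008420687 = 1.3857086 × 10^7.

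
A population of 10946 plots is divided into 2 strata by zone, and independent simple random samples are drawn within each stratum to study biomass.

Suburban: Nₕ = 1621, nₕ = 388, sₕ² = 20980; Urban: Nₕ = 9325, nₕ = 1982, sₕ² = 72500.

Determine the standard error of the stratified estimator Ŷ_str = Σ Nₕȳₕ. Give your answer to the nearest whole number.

51115

Var(Ŷ_str) = Σₕ Nₕ²(1 − fₕ)sₕ²/nₕ.
Suburban: 1621²·(1 − 388/1621)·20980/388 = 1.0807366 × 10^8.
Urban: 9325²·(1 − 1982/9325)·72500/1982 = 2.5047058 × 10^9.
Sum = 2.6127795 × 10^9.
SE = √(2.6127795 × 10^9) = 51115.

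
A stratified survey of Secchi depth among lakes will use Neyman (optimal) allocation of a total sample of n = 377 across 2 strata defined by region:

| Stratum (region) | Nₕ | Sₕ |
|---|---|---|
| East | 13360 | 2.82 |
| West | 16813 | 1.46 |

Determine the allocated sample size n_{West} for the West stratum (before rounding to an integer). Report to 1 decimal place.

Neyman allocation: nₕ = n·NₕSₕ / Σⱼ NⱼSⱼ.
Σ NⱼSⱼ = 13360·2.82 + 16813·1.46 = 62222.18.
n_{West} = 377·16813·1.46 / 62222.18 = 148.7.

148.7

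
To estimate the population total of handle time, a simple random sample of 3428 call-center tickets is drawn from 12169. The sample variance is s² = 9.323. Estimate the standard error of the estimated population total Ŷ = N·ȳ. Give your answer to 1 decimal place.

537.9

Var(Ŷ) = N²·Var(ȳ) = N²·(1 − n/N)·s²/n.
f = 3428/12169 = 0.28169940; Var(ȳ) = 0.71830060·9.323/3428 = 0.0019535346.
Var(Ŷ) = 12169² · 0.0019535346 = 289288.31.
SE(Ŷ) = √(289288.31) = 537.9.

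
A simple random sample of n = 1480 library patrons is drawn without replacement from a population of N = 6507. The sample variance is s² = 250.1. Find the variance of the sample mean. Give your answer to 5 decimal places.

Under SRS without replacement, Var(ȳ) = (1 − f)·s²/n with f = n/N = 1480/6507 = 0.22744736.
Var(ȳ) = (1 − 0.22744736)·250.1/1480 = 0.77255264·0.16898649 = 0.13055096.

0.13055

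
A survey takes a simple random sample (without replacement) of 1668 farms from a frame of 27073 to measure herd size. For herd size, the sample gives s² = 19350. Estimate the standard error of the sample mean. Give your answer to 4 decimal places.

3.2994

Under SRS without replacement, Var(ȳ) = (1 − f)·s²/n with f = n/N = 1668/27073 = 0.06161120.
Var(ȳ) = (1 − 0.06161120)·19350/1668 = 0.93838880·11.600719 = 10.885985.
SE(ȳ) = √(10.885985) = 3.2994.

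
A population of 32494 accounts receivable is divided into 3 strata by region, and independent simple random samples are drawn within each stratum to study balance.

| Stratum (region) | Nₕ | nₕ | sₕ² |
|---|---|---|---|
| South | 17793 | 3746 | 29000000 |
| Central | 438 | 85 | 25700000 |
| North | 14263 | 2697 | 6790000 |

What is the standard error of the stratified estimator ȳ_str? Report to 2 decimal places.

Var(ȳ_str) = Σₕ Wₕ²(1 − fₕ)sₕ²/nₕ with Wₕ = Nₕ/N, N = 32494.
South: Wₕ = 0.54757801; term = 0.54757801²·(1 − 0.21053223)·29000000/3746 = 1832.5534.
Central: Wₕ = 0.01347941; term = 0.01347941²·(1 − 0.19406393)·25700000/85 = 44.274805.
North: Wₕ = 0.43894257; term = 0.43894257²·(1 − 0.18909065)·6790000/2697 = 393.34764.
Sum = 2270.1758.
SE = √(2270.1758) = 47.65.

47.65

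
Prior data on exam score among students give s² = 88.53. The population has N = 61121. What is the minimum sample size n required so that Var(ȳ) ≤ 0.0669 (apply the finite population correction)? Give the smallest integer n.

1296

Without fpc, n₀ = s²/D = 88.53/0.0669 = 1323.3184.
With fpc, (1 − n/N)·s²/n ≤ D requires n ≥ n₀/(1 + n₀/N) = 1323.3184/(1 + 1323.3184/61121) = 1295.2747.
Rounding up, n = 1296.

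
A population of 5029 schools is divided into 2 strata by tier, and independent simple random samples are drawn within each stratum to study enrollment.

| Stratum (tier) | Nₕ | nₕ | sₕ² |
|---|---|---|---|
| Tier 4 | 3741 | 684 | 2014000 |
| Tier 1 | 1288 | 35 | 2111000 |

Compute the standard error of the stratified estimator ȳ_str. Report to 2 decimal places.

Var(ȳ_str) = Σₕ Wₕ²(1 − fₕ)sₕ²/nₕ with Wₕ = Nₕ/N, N = 5029.
Tier 4: Wₕ = 0.74388546; term = 0.74388546²·(1 − 0.18283881)·2014000/684 = 1331.445.
Tier 1: Wₕ = 0.25611454; term = 0.25611454²·(1 − 0.02717391)·2111000/35 = 3848.7868.
Sum = 5180.2318.
SE = √(5180.2318) = 71.97.

71.97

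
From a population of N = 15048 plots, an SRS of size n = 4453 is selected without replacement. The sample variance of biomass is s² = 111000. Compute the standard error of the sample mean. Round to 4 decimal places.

4.1893

Under SRS without replacement, Var(ȳ) = (1 − f)·s²/n with f = n/N = 4453/15048 = 0.29591972.
Var(ȳ) = (1 − 0.29591972)·111000/4453 = 0.70408028·24.927015 = 17.55062.
SE(ȳ) = √(17.55062) = 4.1893.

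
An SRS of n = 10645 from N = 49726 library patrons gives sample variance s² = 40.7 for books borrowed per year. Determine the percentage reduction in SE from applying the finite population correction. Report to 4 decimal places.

11.3475

f = n/N = 10645/49726 = 0.21407312.
SE_no-fpc = √(s²/n) = 0.061833577; SE_fpc = √((1−f)s²/n) = 0.054817023.
Ratio = √(1−f) = 0.88652517. Reduction = 100·(1 − 0.88652517) = 11.3475%.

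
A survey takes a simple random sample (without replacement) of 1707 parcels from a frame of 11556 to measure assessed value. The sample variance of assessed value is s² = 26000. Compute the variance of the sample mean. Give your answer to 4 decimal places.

12.9815

Under SRS without replacement, Var(ȳ) = (1 − f)·s²/n with f = n/N = 1707/11556 = 0.14771547.
Var(ȳ) = (1 − 0.14771547)·26000/1707 = 0.85228453·15.2314 = 12.981487.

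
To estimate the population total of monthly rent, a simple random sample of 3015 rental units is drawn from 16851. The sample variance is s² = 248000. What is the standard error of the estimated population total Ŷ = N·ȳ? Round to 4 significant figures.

138500

Var(Ŷ) = N²·Var(ȳ) = N²·(1 − n/N)·s²/n.
f = 3015/16851 = 0.17892113; Var(ȳ) = 0.82107887·248000/3015 = 67.538162.
Var(Ŷ) = 16851² · 67.538162 = 1.917788 × 10^10.
SE(Ŷ) = √(1.917788 × 10^10) = 138500.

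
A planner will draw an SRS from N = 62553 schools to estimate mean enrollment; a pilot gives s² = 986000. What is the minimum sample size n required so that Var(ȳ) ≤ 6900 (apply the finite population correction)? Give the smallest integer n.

Without fpc, n₀ = s²/D = 986000/6900 = 142.8986.
With fpc, (1 − n/N)·s²/n ≤ D requires n ≥ n₀/(1 + n₀/N) = 142.8986/(1 + 142.8986/62553) = 142.5729.
Rounding up, n = 143.

143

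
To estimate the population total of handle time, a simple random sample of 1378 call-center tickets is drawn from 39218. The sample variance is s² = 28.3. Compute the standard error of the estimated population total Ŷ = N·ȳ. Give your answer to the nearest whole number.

5521

Var(Ŷ) = N²·Var(ȳ) = N²·(1 − n/N)·s²/n.
f = 1378/39218 = 0.03513693; Var(ȳ) = 0.96486307·28.3/1378 = 0.019815403.
Var(Ŷ) = 39218² · 0.019815403 = 3.0477111 × 10^7.
SE(Ŷ) = √(3.0477111 × 10^7) = 5521.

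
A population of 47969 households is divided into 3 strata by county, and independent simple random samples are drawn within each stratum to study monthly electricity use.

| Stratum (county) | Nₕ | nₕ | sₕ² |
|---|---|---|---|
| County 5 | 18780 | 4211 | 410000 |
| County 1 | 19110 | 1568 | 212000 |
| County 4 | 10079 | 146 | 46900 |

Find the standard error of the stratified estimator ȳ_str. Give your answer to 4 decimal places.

Var(ȳ_str) = Σₕ Wₕ²(1 − fₕ)sₕ²/nₕ with Wₕ = Nₕ/N, N = 47969.
County 5: Wₕ = 0.39150285; term = 0.39150285²·(1 − 0.22422790)·410000/4211 = 11.577175.
County 1: Wₕ = 0.39838229; term = 0.39838229²·(1 − 0.08205128)·212000/1568 = 19.697371.
County 4: Wₕ = 0.21011487; term = 0.21011487²·(1 − 0.01448556)·46900/146 = 13.976439.
Sum = 45.250985.
SE = √(45.250985) = 6.7269.

6.7269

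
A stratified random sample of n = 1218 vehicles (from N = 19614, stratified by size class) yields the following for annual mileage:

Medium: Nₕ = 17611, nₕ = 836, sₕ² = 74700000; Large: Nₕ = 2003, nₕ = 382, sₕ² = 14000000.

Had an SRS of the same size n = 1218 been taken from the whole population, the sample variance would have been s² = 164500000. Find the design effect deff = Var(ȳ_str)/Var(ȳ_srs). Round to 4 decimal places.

Var(ȳ_str) = Σ Wₕ²(1−fₕ)sₕ²/nₕ with Wₕ = Nₕ/19614:
  Medium: (17611/19614)²·(1−836/17611)·74700000/836 = 68616.495
  Large: (2003/19614)²·(1−382/2003)·14000000/382 = 309.31166
  → Var(ȳ_str) = 68925.807.
Var(ȳ_srs) = (1 − 1218/19614)·164500000/1218 = 126670.6.
deff = 68925.807 / 126670.6 = 0.5441.

0.5441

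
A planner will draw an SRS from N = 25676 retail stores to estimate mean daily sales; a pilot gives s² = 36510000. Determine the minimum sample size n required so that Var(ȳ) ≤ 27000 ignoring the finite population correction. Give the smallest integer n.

Without fpc, n₀ = s²/D = 36510000/27000 = 1352.2222.
Rounding up, n = 1353.

1353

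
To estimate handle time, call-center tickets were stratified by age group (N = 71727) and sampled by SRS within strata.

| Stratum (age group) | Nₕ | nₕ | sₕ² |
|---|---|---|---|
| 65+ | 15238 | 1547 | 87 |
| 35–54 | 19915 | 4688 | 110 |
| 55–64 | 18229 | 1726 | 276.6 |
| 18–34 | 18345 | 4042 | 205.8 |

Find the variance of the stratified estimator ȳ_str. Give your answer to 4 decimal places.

Var(ȳ_str) = Σₕ Wₕ²(1 − fₕ)sₕ²/nₕ with Wₕ = Nₕ/N, N = 71727.
65+: Wₕ = 0.21244441; term = 0.21244441²·(1 − 0.10152251)·87/1547 = 0.0022804825.
35–54: Wₕ = 0.27764998; term = 0.27764998²·(1 − 0.23540045)·110/4688 = 0.0013830389.
55–64: Wₕ = 0.25414419; term = 0.25414419²·(1 − 0.09468429)·276.6/1726 = 0.0093706948.
18–34: Wₕ = 0.25576143; term = 0.25576143²·(1 − 0.22033252)·205.8/4042 = 0.0025967407.
Sum = 0.015630957.

0.0156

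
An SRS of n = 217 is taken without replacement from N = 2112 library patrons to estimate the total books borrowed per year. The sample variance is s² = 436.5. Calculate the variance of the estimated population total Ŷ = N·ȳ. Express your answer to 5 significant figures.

8.0506 × 10^6

Var(Ŷ) = N²·Var(ȳ) = N²·(1 − n/N)·s²/n.
f = 217/2112 = 0.10274621; Var(ȳ) = 0.89725379·436.5/217 = 1.8048446.
Var(Ŷ) = 2112² · 1.8048446 = 8.0505888 × 10^6.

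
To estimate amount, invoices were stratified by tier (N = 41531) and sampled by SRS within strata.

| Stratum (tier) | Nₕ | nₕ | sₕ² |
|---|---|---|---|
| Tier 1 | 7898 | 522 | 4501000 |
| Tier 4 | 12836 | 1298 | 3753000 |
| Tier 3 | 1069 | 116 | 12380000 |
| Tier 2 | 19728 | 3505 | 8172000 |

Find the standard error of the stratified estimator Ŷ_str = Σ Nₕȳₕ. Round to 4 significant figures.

1.336 × 10^6

Var(Ŷ_str) = Σₕ Nₕ²(1 − fₕ)sₕ²/nₕ.
Tier 1: 7898²·(1 − 522/7898)·4501000/522 = 5.0231546 × 10^11.
Tier 4: 12836²·(1 − 1298/12836)·3753000/1298 = 4.2821721 × 10^11.
Tier 3: 1069²·(1 − 116/1069)·12380000/116 = 1.0872596 × 10^11.
Tier 2: 19728²·(1 − 3505/19728)·8172000/3505 = 7.4619883 × 10^11.
Sum = 1.7854575 × 10^12.
SE = √(1.7854575 × 10^12) = 1.336 × 10^6.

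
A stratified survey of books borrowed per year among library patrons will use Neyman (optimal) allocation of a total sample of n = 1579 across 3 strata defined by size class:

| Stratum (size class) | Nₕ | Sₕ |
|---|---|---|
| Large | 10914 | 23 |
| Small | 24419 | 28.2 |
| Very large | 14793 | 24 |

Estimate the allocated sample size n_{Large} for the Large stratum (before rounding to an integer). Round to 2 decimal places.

Neyman allocation: nₕ = n·NₕSₕ / Σⱼ NⱼSⱼ.
Σ NⱼSⱼ = 10914·23 + 24419·28.2 + 14793·24 = 1.2946698 × 10^6.
n_{Large} = 1579·10914·23 / (1.2946698 × 10^6) = 306.15.

306.15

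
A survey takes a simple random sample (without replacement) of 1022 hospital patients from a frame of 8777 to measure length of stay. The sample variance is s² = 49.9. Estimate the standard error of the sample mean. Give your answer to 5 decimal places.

Under SRS without replacement, Var(ȳ) = (1 − f)·s²/n with f = n/N = 1022/8777 = 0.11644070.
Var(ȳ) = (1 − 0.11644070)·49.9/1022 = 0.88355930·0.048825832 = 0.043140518.
SE(ȳ) = √(0.043140518) = 0.20770.

0.20770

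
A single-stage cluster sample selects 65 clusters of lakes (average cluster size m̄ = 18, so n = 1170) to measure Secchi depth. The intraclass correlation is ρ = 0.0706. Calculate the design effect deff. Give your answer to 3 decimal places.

2.200

deff = 1 + (18 − 1)·0.0706 = 1 + 1.2002 = 2.2002.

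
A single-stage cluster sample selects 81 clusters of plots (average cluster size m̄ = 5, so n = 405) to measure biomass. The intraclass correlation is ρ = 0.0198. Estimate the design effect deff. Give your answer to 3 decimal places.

deff = 1 + (5 − 1)·0.0198 = 1 + 0.0792 = 1.0792.

1.079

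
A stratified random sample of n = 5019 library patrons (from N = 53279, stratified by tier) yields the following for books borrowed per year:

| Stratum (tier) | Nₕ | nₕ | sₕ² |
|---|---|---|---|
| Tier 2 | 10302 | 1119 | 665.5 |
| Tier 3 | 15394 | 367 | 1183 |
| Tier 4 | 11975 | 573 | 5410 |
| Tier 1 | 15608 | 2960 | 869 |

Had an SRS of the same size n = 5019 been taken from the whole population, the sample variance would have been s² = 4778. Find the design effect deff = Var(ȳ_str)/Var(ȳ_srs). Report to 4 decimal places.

Var(ȳ_str) = Σ Wₕ²(1−fₕ)sₕ²/nₕ with Wₕ = Nₕ/53279:
  Tier 2: (10302/53279)²·(1−1119/10302)·665.5/1119 = 0.01982038
  Tier 3: (15394/53279)²·(1−367/15394)·1183/367 = 0.262682
  Tier 4: (11975/53279)²·(1−573/11975)·5410/573 = 0.45413719
  Tier 1: (15608/53279)²·(1−2960/15608)·869/2960 = 0.020416677
  → Var(ȳ_str) = 0.75705625.
Var(ȳ_srs) = (1 − 5019/53279)·4778/5019 = 0.86230361.
deff = 0.75705625 / 0.86230361 = 0.8779.

0.8779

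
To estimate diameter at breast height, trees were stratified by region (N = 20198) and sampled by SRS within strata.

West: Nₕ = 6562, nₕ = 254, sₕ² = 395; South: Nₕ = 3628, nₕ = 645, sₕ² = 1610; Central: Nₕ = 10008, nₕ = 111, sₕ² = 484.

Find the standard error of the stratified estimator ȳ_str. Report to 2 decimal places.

Var(ȳ_str) = Σₕ Wₕ²(1 − fₕ)sₕ²/nₕ with Wₕ = Nₕ/N, N = 20198.
West: Wₕ = 0.32488365; term = 0.32488365²·(1 − 0.03870771)·395/254 = 0.15778821.
South: Wₕ = 0.17962174; term = 0.17962174²·(1 − 0.17778390)·1610/645 = 0.06621707.
Central: Wₕ = 0.49549460; term = 0.49549460²·(1 − 0.01109113)·484/111 = 1.05866.
Sum = 1.2826653.
SE = √(1.2826653) = 1.13.

1.13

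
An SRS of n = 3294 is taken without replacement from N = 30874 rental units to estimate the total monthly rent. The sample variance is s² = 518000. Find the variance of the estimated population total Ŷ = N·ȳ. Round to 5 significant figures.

1.3390 × 10^11

Var(Ŷ) = N²·Var(ȳ) = N²·(1 − n/N)·s²/n.
f = 3294/30874 = 0.10669171; Var(ȳ) = 0.89330829·518000/3294 = 140.47774.
Var(Ŷ) = 30874² · 140.47774 = 1.3390393 × 10^11.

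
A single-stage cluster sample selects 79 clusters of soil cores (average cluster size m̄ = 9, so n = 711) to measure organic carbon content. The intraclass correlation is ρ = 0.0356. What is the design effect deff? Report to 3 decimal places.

deff = 1 + (9 − 1)·0.0356 = 1 + 0.2848 = 1.2848.

1.285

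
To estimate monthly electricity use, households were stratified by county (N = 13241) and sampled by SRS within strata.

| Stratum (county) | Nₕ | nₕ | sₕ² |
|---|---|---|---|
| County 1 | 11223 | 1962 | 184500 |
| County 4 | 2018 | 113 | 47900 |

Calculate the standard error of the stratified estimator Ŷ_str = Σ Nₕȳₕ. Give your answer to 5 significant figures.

106790

Var(Ŷ_str) = Σₕ Nₕ²(1 − fₕ)sₕ²/nₕ.
County 1: 11223²·(1 − 1962/11223)·184500/1962 = 9.7738173 × 10^9.
County 4: 2018²·(1 − 113/2018)·47900/113 = 1.6295707 × 10^9.
Sum = 1.1403388 × 10^10.
SE = √(1.1403388 × 10^10) = 106790.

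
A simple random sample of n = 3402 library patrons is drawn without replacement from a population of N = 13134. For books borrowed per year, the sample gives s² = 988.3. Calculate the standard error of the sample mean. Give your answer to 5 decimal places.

0.46396

Under SRS without replacement, Var(ȳ) = (1 − f)·s²/n with f = n/N = 3402/13134 = 0.25902238.
Var(ȳ) = (1 − 0.25902238)·988.3/3402 = 0.74097762·0.29050558 = 0.21525814.
SE(ȳ) = √(0.21525814) = 0.46396.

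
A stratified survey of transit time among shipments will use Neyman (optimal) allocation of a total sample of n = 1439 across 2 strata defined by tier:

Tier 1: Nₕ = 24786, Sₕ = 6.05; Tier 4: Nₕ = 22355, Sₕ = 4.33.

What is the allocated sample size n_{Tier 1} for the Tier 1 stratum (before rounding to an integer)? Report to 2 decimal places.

Neyman allocation: nₕ = n·NₕSₕ / Σⱼ NⱼSⱼ.
Σ NⱼSⱼ = 24786·6.05 + 22355·4.33 = 246752.45.
n_{Tier 1} = 1439·24786·6.05 / 246752.45 = 874.50.

874.50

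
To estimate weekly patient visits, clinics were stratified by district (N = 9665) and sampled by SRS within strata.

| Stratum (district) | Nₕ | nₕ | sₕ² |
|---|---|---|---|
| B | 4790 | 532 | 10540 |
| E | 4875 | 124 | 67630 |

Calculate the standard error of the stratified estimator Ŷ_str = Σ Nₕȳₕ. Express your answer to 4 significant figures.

Var(Ŷ_str) = Σₕ Nₕ²(1 − fₕ)sₕ²/nₕ.
B: 4790²·(1 − 532/4790)·10540/532 = 4.040826 × 10^8.
E: 4875²·(1 − 124/4875)·67630/124 = 1.2632152 × 10^10.
Sum = 1.3036235 × 10^10.
SE = √(1.3036235 × 10^10) = 114200.

114200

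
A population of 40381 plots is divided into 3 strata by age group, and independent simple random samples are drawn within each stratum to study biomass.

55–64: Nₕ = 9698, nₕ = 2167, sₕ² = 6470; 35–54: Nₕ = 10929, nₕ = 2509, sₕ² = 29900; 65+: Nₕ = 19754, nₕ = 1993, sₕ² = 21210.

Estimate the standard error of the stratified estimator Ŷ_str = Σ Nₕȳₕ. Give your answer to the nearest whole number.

71053

Var(Ŷ_str) = Σₕ Nₕ²(1 − fₕ)sₕ²/nₕ.
55–64: 9698²·(1 − 2167/9698)·6470/2167 = 2.180621 × 10^8.
35–54: 10929²·(1 − 2509/10929)·29900/2509 = 1.0966374 × 10^9.
65+: 19754²·(1 − 1993/19754)·21210/1993 = 3.7338411 × 10^9.
Sum = 5.0485406 × 10^9.
SE = √(5.0485406 × 10^9) = 71053.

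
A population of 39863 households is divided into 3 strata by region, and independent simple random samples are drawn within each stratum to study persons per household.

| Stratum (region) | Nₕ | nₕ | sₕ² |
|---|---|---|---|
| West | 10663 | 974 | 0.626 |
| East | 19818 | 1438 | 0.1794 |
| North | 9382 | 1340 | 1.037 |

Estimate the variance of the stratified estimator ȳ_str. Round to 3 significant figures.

Var(ȳ_str) = Σₕ Wₕ²(1 − fₕ)sₕ²/nₕ with Wₕ = Nₕ/N, N = 39863.
West: Wₕ = 0.26749116; term = 0.26749116²·(1 − 0.09134390)·0.626/974 = 4.1786287 × 10^-5.
East: Wₕ = 0.49715275; term = 0.49715275²·(1 − 0.07256030)·0.1794/1438 = 2.8597556 × 10^-5.
North: Wₕ = 0.23535609; term = 0.23535609²·(1 − 0.14282669)·1.037/1340 = 3.6744598 × 10^-5.
Sum = 1.0712844 × 10^-4.

1.07 × 10^-4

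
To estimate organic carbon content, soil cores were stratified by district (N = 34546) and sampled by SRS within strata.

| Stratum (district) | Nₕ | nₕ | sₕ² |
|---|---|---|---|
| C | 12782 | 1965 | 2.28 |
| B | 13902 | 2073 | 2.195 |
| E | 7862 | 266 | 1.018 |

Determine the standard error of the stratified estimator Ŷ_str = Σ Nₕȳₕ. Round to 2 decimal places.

750.40

Var(Ŷ_str) = Σₕ Nₕ²(1 − fₕ)sₕ²/nₕ.
C: 12782²·(1 − 1965/12782)·2.28/1965 = 160427.17.
B: 13902²·(1 − 2073/13902)·2.195/2073 = 174124.76.
E: 7862²·(1 − 266/7862)·1.018/266 = 228551.53.
Sum = 563103.46.
SE = √(563103.46) = 750.40.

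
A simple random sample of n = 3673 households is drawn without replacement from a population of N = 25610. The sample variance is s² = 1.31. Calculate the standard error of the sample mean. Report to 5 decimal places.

0.01748

Under SRS without replacement, Var(ȳ) = (1 − f)·s²/n with f = n/N = 3673/25610 = 0.14342054.
Var(ȳ) = (1 − 0.14342054)·1.31/3673 = 0.85657946·3.5665668 × 10^-4 = 3.0550479 × 10^-4.
SE(ȳ) = √(3.0550479 × 10^-4) = 0.01748.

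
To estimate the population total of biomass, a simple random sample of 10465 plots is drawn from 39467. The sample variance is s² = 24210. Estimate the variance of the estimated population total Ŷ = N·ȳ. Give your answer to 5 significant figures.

Var(Ŷ) = N²·Var(ȳ) = N²·(1 − n/N)·s²/n.
f = 10465/39467 = 0.26515823; Var(ȳ) = 0.73484177·24210/10465 = 1.7000018.
Var(Ŷ) = 39467² · 1.7000018 = 2.6479978 × 10^9.

2.6480 × 10^9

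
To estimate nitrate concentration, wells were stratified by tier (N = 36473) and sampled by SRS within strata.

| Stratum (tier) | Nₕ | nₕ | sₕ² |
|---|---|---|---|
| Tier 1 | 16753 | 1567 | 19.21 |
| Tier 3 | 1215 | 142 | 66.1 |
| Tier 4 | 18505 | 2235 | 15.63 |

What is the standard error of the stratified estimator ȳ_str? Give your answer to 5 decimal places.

0.06621

Var(ȳ_str) = Σₕ Wₕ²(1 − fₕ)sₕ²/nₕ with Wₕ = Nₕ/N, N = 36473.
Tier 1: Wₕ = 0.45932608; term = 0.45932608²·(1 − 0.09353549)·19.21/1567 = 0.0023445062.
Tier 3: Wₕ = 0.03331231; term = 0.03331231²·(1 − 0.11687243)·66.1/142 = 4.561904 × 10^-4.
Tier 4: Wₕ = 0.50736161; term = 0.50736161²·(1 − 0.12077817)·15.63/2235 = 0.0015827602.
Sum = 0.0043834568.
SE = √(0.0043834568) = 0.06621.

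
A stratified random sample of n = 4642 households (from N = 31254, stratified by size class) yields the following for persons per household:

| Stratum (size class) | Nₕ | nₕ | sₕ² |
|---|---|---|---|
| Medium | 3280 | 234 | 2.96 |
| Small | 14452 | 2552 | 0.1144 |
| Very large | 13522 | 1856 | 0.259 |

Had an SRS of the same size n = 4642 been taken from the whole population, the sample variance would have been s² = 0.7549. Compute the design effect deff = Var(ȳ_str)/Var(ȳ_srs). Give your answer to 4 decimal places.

1.1541

Var(ȳ_str) = Σ Wₕ²(1−fₕ)sₕ²/nₕ with Wₕ = Nₕ/31254:
  Medium: (3280/31254)²·(1−234/3280)·2.96/234 = 1.2938037 × 10^-4
  Small: (14452/31254)²·(1−2552/14452)·0.1144/2552 = 7.8923994 × 10^-6
  Very large: (13522/31254)²·(1−1856/13522)·0.259/1856 = 2.2535826 × 10^-5
  → Var(ȳ_str) = 1.598086 × 10^-4.
Var(ȳ_srs) = (1 − 4642/31254)·0.7549/4642 = 1.3847016 × 10^-4.
deff = (1.598086 × 10^-4) / (1.3847016 × 10^-4) = 1.1541.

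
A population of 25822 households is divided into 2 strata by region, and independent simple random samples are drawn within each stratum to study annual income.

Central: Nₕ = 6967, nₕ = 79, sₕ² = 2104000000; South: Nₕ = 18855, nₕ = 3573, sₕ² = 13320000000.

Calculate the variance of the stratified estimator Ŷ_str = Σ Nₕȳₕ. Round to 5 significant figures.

2.3523 × 10^15

Var(Ŷ_str) = Σₕ Nₕ²(1 − fₕ)sₕ²/nₕ.
Central: 6967²·(1 − 79/6967)·2104000000/79 = 1.2780787 × 10^15.
South: 18855²·(1 − 3573/18855)·13320000000/3573 = 1.0741822 × 10^15.
Sum = 2.3522609 × 10^15.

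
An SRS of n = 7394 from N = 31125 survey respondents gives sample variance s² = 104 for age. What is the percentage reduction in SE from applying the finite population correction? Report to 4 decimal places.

f = n/N = 7394/31125 = 0.23755823.
SE_no-fpc = √(s²/n) = 0.11859789; SE_fpc = √((1−f)s²/n) = 0.1035572.
Ratio = √(1−f) = 0.87317912. Reduction = 100·(1 − 0.87317912) = 12.6821%.

12.6821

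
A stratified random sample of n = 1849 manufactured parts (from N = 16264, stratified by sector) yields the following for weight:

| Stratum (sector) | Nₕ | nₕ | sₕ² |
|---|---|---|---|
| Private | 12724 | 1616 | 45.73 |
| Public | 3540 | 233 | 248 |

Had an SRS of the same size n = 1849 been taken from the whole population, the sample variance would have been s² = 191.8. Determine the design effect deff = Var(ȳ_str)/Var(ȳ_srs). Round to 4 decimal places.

0.6768

Var(ȳ_str) = Σ Wₕ²(1−fₕ)sₕ²/nₕ with Wₕ = Nₕ/16264:
  Private: (12724/16264)²·(1−1616/12724)·45.73/1616 = 0.015120448
  Public: (3540/16264)²·(1−233/3540)·248/233 = 0.047106245
  → Var(ȳ_str) = 0.062226693.
Var(ȳ_srs) = (1 − 1849/16264)·191.8/1849 = 0.09193883.
deff = 0.062226693 / 0.09193883 = 0.6768.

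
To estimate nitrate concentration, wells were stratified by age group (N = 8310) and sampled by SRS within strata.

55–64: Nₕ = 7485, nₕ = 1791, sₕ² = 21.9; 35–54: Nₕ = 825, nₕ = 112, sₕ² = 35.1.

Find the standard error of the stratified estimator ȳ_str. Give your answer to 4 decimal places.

0.1011

Var(ȳ_str) = Σₕ Wₕ²(1 − fₕ)sₕ²/nₕ with Wₕ = Nₕ/N, N = 8310.
55–64: Wₕ = 0.90072202; term = 0.90072202²·(1 − 0.23927856)·21.9/1791 = 0.0075466768.
35–54: Wₕ = 0.09927798; term = 0.09927798²·(1 − 0.13575758)·35.1/112 = 0.0026695037.
Sum = 0.010216181.
SE = √(0.010216181) = 0.1011.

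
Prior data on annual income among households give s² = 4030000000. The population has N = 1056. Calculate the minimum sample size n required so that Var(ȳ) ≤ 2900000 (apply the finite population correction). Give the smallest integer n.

Without fpc, n₀ = s²/D = 4030000000/2900000 = 1389.6552.
With fpc, (1 − n/N)·s²/n ≤ D requires n ≥ n₀/(1 + n₀/N) = 1389.6552/(1 + 1389.6552/1056) = 600.0338.
Rounding up, n = 601.

601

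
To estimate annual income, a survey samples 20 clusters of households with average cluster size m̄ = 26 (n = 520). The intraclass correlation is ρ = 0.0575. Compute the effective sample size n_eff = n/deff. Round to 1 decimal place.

deff = 1 + (26 − 1)·0.0575 = 1 + 1.4375 = 2.4375.
n_eff = 520 / 2.4375 = 213.3.

213.3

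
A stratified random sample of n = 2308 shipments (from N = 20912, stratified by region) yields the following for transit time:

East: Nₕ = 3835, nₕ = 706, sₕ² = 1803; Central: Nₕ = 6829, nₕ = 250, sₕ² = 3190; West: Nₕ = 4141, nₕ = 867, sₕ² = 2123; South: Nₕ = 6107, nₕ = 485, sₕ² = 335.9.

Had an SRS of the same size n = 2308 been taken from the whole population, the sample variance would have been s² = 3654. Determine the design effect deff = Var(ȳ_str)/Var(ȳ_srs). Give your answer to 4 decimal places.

1.0730

Var(ȳ_str) = Σ Wₕ²(1−fₕ)sₕ²/nₕ with Wₕ = Nₕ/20912:
  East: (3835/20912)²·(1−706/3835)·1803/706 = 0.070076244
  Central: (6829/20912)²·(1−250/6829)·3190/250 = 1.310921
  West: (4141/20912)²·(1−867/4141)·2123/867 = 0.075914312
  South: (6107/20912)²·(1−485/6107)·335.9/485 = 0.054374576
  → Var(ȳ_str) = 1.5112861.
Var(ȳ_srs) = (1 − 2308/20912)·3654/2308 = 1.4084567.
deff = 1.5112861 / 1.4084567 = 1.0730.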